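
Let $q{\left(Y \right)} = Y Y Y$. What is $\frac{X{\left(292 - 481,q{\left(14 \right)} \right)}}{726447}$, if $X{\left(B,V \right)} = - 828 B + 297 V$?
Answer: $\frac{323820}{242149} \approx 1.3373$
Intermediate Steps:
$q{\left(Y \right)} = Y^{3}$ ($q{\left(Y \right)} = Y^{2} Y = Y^{3}$)
$\frac{X{\left(292 - 481,q{\left(14 \right)} \right)}}{726447} = \frac{- 828 \left(292 - 481\right) + 297 \cdot 14^{3}}{726447} = \left(- 828 \left(292 - 481\right) + 297 \cdot 2744\right) \frac{1}{726447} = \left(\left(-828\right) \left(-189\right) + 814968\right) \frac{1}{726447} = \left(156492 + 814968\right) \frac{1}{726447} = 971460 \cdot \frac{1}{726447} = \frac{323820}{242149}$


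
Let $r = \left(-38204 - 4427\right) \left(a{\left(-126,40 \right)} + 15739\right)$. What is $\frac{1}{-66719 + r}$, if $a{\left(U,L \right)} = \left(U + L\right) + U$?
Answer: $- \frac{1}{661998256} \approx -1.5106 \cdot 10^{-9}$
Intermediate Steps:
$a{\left(U,L \right)} = L + 2 U$ ($a{\left(U,L \right)} = \left(L + U\right) + U = L + 2 U$)
$r = -661931537$ ($r = \left(-38204 - 4427\right) \left(\left(40 + 2 \left(-126\right)\right) + 15739\right) = - 42631 \left(\left(40 - 252\right) + 15739\right) = - 42631 \left(-212 + 15739\right) = \left(-42631\right) 15527 = -661931537$)
$\frac{1}{-66719 + r} = \frac{1}{-66719 - 661931537} = \frac{1}{-661998256} = - \frac{1}{661998256}$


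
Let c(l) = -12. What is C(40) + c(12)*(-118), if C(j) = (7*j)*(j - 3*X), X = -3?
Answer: 15136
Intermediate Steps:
C(j) = 7*j*(9 + j) (C(j) = (7*j)*(j - 3*(-3)) = (7*j)*(j + 9) = (7*j)*(9 + j) = 7*j*(9 + j))
C(40) + c(12)*(-118) = 7*40*(9 + 40) - 12*(-118) = 7*40*49 + 1416 = 13720 + 1416 = 15136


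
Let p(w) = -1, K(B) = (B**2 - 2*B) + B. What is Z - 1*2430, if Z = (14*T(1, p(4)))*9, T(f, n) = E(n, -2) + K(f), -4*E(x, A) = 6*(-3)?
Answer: -1863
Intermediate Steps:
E(x, A) = 9/2 (E(x, A) = -3*(-3)/2 = -1/4*(-18) = 9/2)
K(B) = B**2 - B
T(f, n) = 9/2 + f*(-1 + f)
Z = 567 (Z = (14*(9/2 + 1**2 - 1*1))*9 = (14*(9/2 + 1 - 1))*9 = (14*(9/2))*9 = 63*9 = 567)
Z - 1*2430 = 567 - 1*2430 = 567 - 2430 = -1863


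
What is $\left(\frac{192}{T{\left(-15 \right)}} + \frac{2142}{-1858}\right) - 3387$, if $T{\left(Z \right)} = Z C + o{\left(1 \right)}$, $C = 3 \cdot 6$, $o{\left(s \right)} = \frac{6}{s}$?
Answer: $- \frac{34630966}{10219} \approx -3388.9$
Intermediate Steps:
$C = 18$
$T{\left(Z \right)} = 6 + 18 Z$ ($T{\left(Z \right)} = Z 18 + \frac{6}{1} = 18 Z + 6 \cdot 1 = 18 Z + 6 = 6 + 18 Z$)
$\left(\frac{192}{T{\left(-15 \right)}} + \frac{2142}{-1858}\right) - 3387 = \left(\frac{192}{6 + 18 \left(-15\right)} + \frac{2142}{-1858}\right) - 3387 = \left(\frac{192}{6 - 270} + 2142 \left(- \frac{1}{1858}\right)\right) - 3387 = \left(\frac{192}{-264} - \frac{1071}{929}\right) - 3387 = \left(192 \left(- \frac{1}{264}\right) - \frac{1071}{929}\right) - 3387 = \left(- \frac{8}{11} - \frac{1071}{929}\right) - 3387 = - \frac{19213}{10219} - 3387 = - \frac{34630966}{10219}$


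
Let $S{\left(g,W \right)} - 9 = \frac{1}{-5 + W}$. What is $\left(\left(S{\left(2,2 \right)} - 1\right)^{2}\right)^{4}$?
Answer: $\frac{78310985281}{6561} \approx 1.1936 \cdot 10^{7}$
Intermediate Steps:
$S{\left(g,W \right)} = 9 + \frac{1}{-5 + W}$
$\left(\left(S{\left(2,2 \right)} - 1\right)^{2}\right)^{4} = \left(\left(\frac{-44 + 9 \cdot 2}{-5 + 2} - 1\right)^{2}\right)^{4} = \left(\left(\frac{-44 + 18}{-3} - 1\right)^{2}\right)^{4} = \left(\left(\left(- \frac{1}{3}\right) \left(-26\right) - 1\right)^{2}\right)^{4} = \left(\left(\frac{26}{3} - 1\right)^{2}\right)^{4} = \left(\left(\frac{23}{3}\right)^{2}\right)^{4} = \left(\frac{529}{9}\right)^{4} = \frac{78310985281}{6561}$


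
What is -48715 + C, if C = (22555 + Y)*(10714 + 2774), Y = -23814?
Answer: -17030107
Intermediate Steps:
C = -16981392 (C = (22555 - 23814)*(10714 + 2774) = -1259*13488 = -16981392)
-48715 + C = -48715 - 16981392 = -17030107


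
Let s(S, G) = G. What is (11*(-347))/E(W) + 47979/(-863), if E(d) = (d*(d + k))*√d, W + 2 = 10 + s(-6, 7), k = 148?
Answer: -47979/863 - 3817*√15/36675 ≈ -55.999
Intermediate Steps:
W = 15 (W = -2 + (10 + 7) = -2 + 17 = 15)
E(d) = d^(3/2)*(148 + d) (E(d) = (d*(d + 148))*√d = (d*(148 + d))*√d = d^(3/2)*(148 + d))
(11*(-347))/E(W) + 47979/(-863) = (11*(-347))/((15^(3/2)*(148 + 15))) + 47979/(-863) = -3817*√15/36675 + 47979*(-1/863) = -3817*√15/36675 - 47979/863 = -47979/863 - 3817*√15/36675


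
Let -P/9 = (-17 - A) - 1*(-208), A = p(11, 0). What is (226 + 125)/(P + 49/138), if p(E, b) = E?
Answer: -48438/223511 ≈ -0.21671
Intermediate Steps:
A = 11
P = -1620 (P = -9*((-17 - 1*11) - 1*(-208)) = -9*((-17 - 11) + 208) = -9*(-28 + 208) = -9*180 = -1620)
(226 + 125)/(P + 49/138) = (226 + 125)/(-1620 + 49/138) = 351/(-1620 + 49*(1/138)) = 351/(-1620 + 49/138) = 351/(-223511/138) = 351*(-138/223511) = -48438/223511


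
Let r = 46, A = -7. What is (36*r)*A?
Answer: -11592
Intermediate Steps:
(36*r)*A = (36*46)*(-7) = 1656*(-7) = -11592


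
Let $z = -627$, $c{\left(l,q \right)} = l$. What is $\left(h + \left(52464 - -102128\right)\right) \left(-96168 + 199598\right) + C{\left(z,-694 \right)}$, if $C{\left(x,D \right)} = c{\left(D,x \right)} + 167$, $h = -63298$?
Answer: $9442537893$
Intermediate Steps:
$C{\left(x,D \right)} = 167 + D$ ($C{\left(x,D \right)} = D + 167 = 167 + D$)
$\left(h + \left(52464 - -102128\right)\right) \left(-96168 + 199598\right) + C{\left(z,-694 \right)} = \left(-63298 + \left(52464 - -102128\right)\right) \left(-96168 + 199598\right) + \left(167 - 694\right) = \left(-63298 + \left(52464 + 102128\right)\right) 103430 - 527 = \left(-63298 + 154592\right) 103430 - 527 = 91294 \cdot 103430 - 527 = 9442538420 - 527 = 9442537893$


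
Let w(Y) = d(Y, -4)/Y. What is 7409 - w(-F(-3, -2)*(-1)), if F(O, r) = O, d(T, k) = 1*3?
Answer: 7410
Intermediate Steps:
d(T, k) = 3
w(Y) = 3/Y
7409 - w(-F(-3, -2)*(-1)) = 7409 - 3/(-1*(-3)*(-1)) = 7409 - 3/(3*(-1)) = 7409 - 3/(-3) = 7409 - 3*(-1)/3 = 7409 - 1*(-1) = 7409 + 1 = 7410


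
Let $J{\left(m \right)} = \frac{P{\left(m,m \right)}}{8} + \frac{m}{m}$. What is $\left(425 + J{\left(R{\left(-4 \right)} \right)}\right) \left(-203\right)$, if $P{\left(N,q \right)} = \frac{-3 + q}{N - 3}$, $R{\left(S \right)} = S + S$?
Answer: $- \frac{692027}{8} \approx -86503.0$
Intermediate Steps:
$R{\left(S \right)} = 2 S$
$P{\left(N,q \right)} = \frac{-3 + q}{-3 + N}$
$J{\left(m \right)} = \frac{9}{8}$ ($J{\left(m \right)} = \frac{\frac{1}{-3 + m} \left(-3 + m\right)}{8} + \frac{m}{m} = 1 \cdot \frac{1}{8} + 1 = \frac{1}{8} + 1 = \frac{9}{8}$)
$\left(425 + J{\left(R{\left(-4 \right)} \right)}\right) \left(-203\right) = \left(425 + \frac{9}{8}\right) \left(-203\right) = \frac{3409}{8} \left(-203\right) = - \frac{692027}{8}$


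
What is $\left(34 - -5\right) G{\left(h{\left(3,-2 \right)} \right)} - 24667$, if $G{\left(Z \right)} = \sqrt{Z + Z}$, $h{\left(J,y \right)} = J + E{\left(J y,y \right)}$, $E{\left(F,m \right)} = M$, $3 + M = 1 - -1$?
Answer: $-24589$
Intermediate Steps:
$M = -1$ ($M = -3 + \left(1 - -1\right) = -3 + \left(1 + 1\right) = -3 + 2 = -1$)
$E{\left(F,m \right)} = -1$
$h{\left(J,y \right)} = -1 + J$ ($h{\left(J,y \right)} = J - 1 = -1 + J$)
$G{\left(Z \right)} = \sqrt{2} \sqrt{Z}$ ($G{\left(Z \right)} = \sqrt{2 Z} = \sqrt{2} \sqrt{Z}$)
$\left(34 - -5\right) G{\left(h{\left(3,-2 \right)} \right)} - 24667 = \left(34 - -5\right) \sqrt{2} \sqrt{-1 + 3} - 24667 = \left(34 + 5\right) \sqrt{2} \sqrt{2} - 24667 = 39 \cdot 2 - 24667 = 78 - 24667 = -24589$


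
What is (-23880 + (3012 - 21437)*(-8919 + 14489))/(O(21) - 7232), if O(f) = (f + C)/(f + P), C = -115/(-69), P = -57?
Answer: 2771580510/195281 ≈ 14193.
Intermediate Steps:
C = 5/3 (C = -115*(-1/69) = 5/3 ≈ 1.6667)
O(f) = (5/3 + f)/(-57 + f) (O(f) = (f + 5/3)/(f - 57) = (5/3 + f)/(-57 + f))
(-23880 + (3012 - 21437)*(-8919 + 14489))/(O(21) - 7232) = (-23880 + (3012 - 21437)*(-8919 + 14489))/((5/3 + 21)/(-57 + 21) - 7232) = (-23880 - 18425*5570)/((68/3)/(-36) - 7232) = (-23880 - 102627250)/(-1/36*68/3 - 7232) = -102651130/(-17/27 - 7232) = -102651130/(-195281/27) = -102651130*(-27/195281) = 2771580510/195281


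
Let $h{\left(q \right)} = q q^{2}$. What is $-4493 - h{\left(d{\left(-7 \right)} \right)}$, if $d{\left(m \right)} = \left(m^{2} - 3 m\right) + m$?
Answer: $-254540$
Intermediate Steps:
$d{\left(m \right)} = m^{2} - 2 m$
$h{\left(q \right)} = q^{3}$
$-4493 - h{\left(d{\left(-7 \right)} \right)} = -4493 - \left(- 7 \left(-2 - 7\right)\right)^{3} = -4493 - \left(\left(-7\right) \left(-9\right)\right)^{3} = -4493 - 63^{3} = -4493 - 250047 = -254540$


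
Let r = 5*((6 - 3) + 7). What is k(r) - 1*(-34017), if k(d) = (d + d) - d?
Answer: 34067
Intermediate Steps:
r = 50 (r = 5*(3 + 7) = 5*10 = 50)
k(d) = d (k(d) = 2*d - d = d)
k(r) - 1*(-34017) = 50 - 1*(-34017) = 50 + 34017 = 34067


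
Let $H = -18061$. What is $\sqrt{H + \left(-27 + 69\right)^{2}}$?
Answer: $i \sqrt{16297} \approx 127.66 i$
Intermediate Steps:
$\sqrt{H + \left(-27 + 69\right)^{2}} = \sqrt{-18061 + \left(-27 + 69\right)^{2}} = \sqrt{-18061 + 42^{2}} = \sqrt{-18061 + 1764} = \sqrt{-16297} = i \sqrt{16297}$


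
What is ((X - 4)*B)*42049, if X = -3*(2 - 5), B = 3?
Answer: 630735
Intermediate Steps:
X = 9 (X = -3*(-3) = 9)
((X - 4)*B)*42049 = ((9 - 4)*3)*42049 = (5*3)*42049 = 15*42049 = 630735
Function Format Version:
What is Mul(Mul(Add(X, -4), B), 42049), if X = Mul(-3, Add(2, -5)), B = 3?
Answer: 630735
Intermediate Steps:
X = 9 (X = Mul(-3, -3) = 9)
Mul(Mul(Add(X, -4), B), 42049) = Mul(Mul(Add(9, -4), 3), 42049) = Mul(Mul(5, 3), 42049) = Mul(15, 42049) = 630735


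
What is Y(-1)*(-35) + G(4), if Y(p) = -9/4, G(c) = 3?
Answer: 327/4 ≈ 81.750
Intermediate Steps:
Y(p) = -9/4 (Y(p) = -9*1/4 = -9/4)
Y(-1)*(-35) + G(4) = -9/4*(-35) + 3 = 315/4 + 3 = 327/4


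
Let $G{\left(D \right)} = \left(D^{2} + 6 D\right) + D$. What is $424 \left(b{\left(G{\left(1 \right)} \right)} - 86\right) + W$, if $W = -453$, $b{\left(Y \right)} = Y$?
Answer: $-33525$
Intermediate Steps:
$G{\left(D \right)} = D^{2} + 7 D$
$424 \left(b{\left(G{\left(1 \right)} \right)} - 86\right) + W = 424 \left(1 \left(7 + 1\right) - 86\right) - 453 = 424 \left(1 \cdot 8 - 86\right) - 453 = 424 \left(8 - 86\right) - 453 = 424 \left(-78\right) - 453 = -33072 - 453 = -33525$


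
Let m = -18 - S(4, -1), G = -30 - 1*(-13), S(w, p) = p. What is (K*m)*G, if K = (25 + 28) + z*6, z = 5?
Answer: 23987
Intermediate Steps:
G = -17 (G = -30 + 13 = -17)
K = 83 (K = (25 + 28) + 5*6 = 53 + 30 = 83)
m = -17 (m = -18 - 1*(-1) = -18 + 1 = -17)
(K*m)*G = (83*(-17))*(-17) = -1411*(-17) = 23987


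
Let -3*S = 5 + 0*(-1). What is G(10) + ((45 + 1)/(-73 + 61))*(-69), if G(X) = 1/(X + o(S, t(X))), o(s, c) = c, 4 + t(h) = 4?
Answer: 1323/5 ≈ 264.60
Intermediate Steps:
t(h) = 0 (t(h) = -4 + 4 = 0)
S = -5/3 (S = -(5 + 0*(-1))/3 = -(5 + 0)/3 = -⅓*5 = -5/3 ≈ -1.6667)
G(X) = 1/X (G(X) = 1/(X + 0) = 1/X)
G(10) + ((45 + 1)/(-73 + 61))*(-69) = 1/10 + ((45 + 1)/(-73 + 61))*(-69) = ⅒ + (46/(-12))*(-69) = ⅒ + (46*(-1/12))*(-69) = ⅒ - 23/6*(-69) = ⅒ + 529/2 = 1323/5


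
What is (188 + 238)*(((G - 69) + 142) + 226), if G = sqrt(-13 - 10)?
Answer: 127374 + 426*I*sqrt(23) ≈ 1.2737e+5 + 2043.0*I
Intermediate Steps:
G = I*sqrt(23) (G = sqrt(-23) = I*sqrt(23) ≈ 4.7958*I)
(188 + 238)*(((G - 69) + 142) + 226) = (188 + 238)*(((I*sqrt(23) - 69) + 142) + 226) = 426*(((-69 + I*sqrt(23)) + 142) + 226) = 426*((73 + I*sqrt(23)) + 226) = 426*(299 + I*sqrt(23)) = 127374 + 426*I*sqrt(23)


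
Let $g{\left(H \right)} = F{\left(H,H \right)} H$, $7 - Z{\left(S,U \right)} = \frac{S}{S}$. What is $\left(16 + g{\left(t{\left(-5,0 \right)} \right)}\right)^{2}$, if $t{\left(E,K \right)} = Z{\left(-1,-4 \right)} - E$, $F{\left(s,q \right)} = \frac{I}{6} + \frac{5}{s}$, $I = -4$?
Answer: $\frac{1681}{9} \approx 186.78$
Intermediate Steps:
$Z{\left(S,U \right)} = 6$ ($Z{\left(S,U \right)} = 7 - \frac{S}{S} = 7 - 1 = 6$)
$F{\left(s,q \right)} = - \frac{2}{3} + \frac{5}{s}$ ($F{\left(s,q \right)} = - \frac{4}{6} + \frac{5}{s} = \left(-4\right) \frac{1}{6} + \frac{5}{s} = - \frac{2}{3} + \frac{5}{s}$)
$t{\left(E,K \right)} = 6 - E$
$g{\left(H \right)} = H \left(- \frac{2}{3} + \frac{5}{H}\right)$ ($g{\left(H \right)} = \left(- \frac{2}{3} + \frac{5}{H}\right) H = H \left(- \frac{2}{3} + \frac{5}{H}\right)$)
$\left(16 + g{\left(t{\left(-5,0 \right)} \right)}\right)^{2} = \left(16 + \left(5 - \frac{2 \left(6 - -5\right)}{3}\right)\right)^{2} = \left(16 + \left(5 - \frac{2 \left(6 + 5\right)}{3}\right)\right)^{2} = \left(16 + \left(5 - \frac{22}{3}\right)\right)^{2} = \left(16 - \frac{7}{3}\right)^{2} = \left(\frac{41}{3}\right)^{2} = \frac{1681}{9}$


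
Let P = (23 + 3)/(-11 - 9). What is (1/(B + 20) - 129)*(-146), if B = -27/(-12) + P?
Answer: 7888526/419 ≈ 18827.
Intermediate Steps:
P = -13/10 (P = 26/(-20) = 26*(-1/20) = -13/10 ≈ -1.3000)
B = 19/20 (B = -27/(-12) - 13/10 = -27*(-1/12) - 13/10 = 9/4 - 13/10 = 19/20 ≈ 0.95000)
(1/(B + 20) - 129)*(-146) = (1/(19/20 + 20) - 129)*(-146) = (1/(419/20) - 129)*(-146) = (20/419 - 129)*(-146) = -54031/419*(-146) = 7888526/419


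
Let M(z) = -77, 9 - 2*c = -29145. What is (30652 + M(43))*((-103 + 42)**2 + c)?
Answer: 559461350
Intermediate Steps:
c = 14577 (c = 9/2 - 1/2*(-29145) = 9/2 + 29145/2 = 14577)
(30652 + M(43))*((-103 + 42)**2 + c) = (30652 - 77)*((-103 + 42)**2 + 14577) = 30575*((-61)**2 + 14577) = 30575*(3721 + 14577) = 30575*18298 = 559461350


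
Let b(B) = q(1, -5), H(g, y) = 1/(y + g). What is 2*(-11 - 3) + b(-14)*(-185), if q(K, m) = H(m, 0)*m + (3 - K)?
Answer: -583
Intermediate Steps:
H(g, y) = 1/(g + y)
q(K, m) = 4 - K (q(K, m) = m/(m + 0) + (3 - K) = m/m + (3 - K) = 1 + (3 - K) = 4 - K)
b(B) = 3 (b(B) = 4 - 1*1 = 4 - 1 = 3)
2*(-11 - 3) + b(-14)*(-185) = 2*(-11 - 3) + 3*(-185) = 2*(-14) - 555 = -28 - 555 = -583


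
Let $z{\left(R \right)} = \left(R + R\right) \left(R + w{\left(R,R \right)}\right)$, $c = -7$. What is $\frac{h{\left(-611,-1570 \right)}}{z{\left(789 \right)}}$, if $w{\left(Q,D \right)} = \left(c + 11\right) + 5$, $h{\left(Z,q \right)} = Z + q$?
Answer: $- \frac{727}{419748} \approx -0.001732$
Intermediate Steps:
$w{\left(Q,D \right)} = 9$ ($w{\left(Q,D \right)} = \left(-7 + 11\right) + 5 = 4 + 5 = 9$)
$z{\left(R \right)} = 2 R \left(9 + R\right)$ ($z{\left(R \right)} = \left(R + R\right) \left(R + 9\right) = 2 R \left(9 + R\right)$)
$\frac{h{\left(-611,-1570 \right)}}{z{\left(789 \right)}} = \frac{-611 - 1570}{2 \cdot 789 \left(9 + 789\right)} = - \frac{2181}{2 \cdot 789 \cdot 798} = - \frac{2181}{1259244} = \left(-2181\right) \frac{1}{1259244} = - \frac{727}{419748}$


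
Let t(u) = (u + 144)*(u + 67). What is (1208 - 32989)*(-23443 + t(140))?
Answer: -1123299445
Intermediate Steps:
t(u) = (67 + u)*(144 + u) (t(u) = (144 + u)*(67 + u) = (67 + u)*(144 + u))
(1208 - 32989)*(-23443 + t(140)) = (1208 - 32989)*(-23443 + (9648 + 140² + 211*140)) = -31781*(-23443 + (9648 + 19600 + 29540)) = -31781*(-23443 + 58788) = -31781*35345 = -1123299445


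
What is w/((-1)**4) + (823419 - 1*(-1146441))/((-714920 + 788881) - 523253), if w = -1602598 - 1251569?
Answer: -106863030802/37441 ≈ -2.8542e+6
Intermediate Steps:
w = -2854167
w/((-1)**4) + (823419 - 1*(-1146441))/((-714920 + 788881) - 523253) = -2854167/((-1)**4) + (823419 - 1*(-1146441))/((-714920 + 788881) - 523253) = -2854167/1 + (823419 + 1146441)/(73961 - 523253) = -2854167*1 + 1969860/(-449292) = -2854167 + 1969860*(-1/449292) = -2854167 - 164155/37441 = -106863030802/37441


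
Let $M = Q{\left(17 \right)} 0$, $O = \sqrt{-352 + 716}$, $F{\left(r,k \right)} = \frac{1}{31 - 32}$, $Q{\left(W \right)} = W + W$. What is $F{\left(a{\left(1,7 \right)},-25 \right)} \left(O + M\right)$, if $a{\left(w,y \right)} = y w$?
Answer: $- 2 \sqrt{91} \approx -19.079$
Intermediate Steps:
$a{\left(w,y \right)} = w y$
$Q{\left(W \right)} = 2 W$
$F{\left(r,k \right)} = -1$ ($F{\left(r,k \right)} = \frac{1}{-1} = -1$)
$O = 2 \sqrt{91}$ ($O = \sqrt{364} = 2 \sqrt{91} \approx 19.079$)
$M = 0$ ($M = 2 \cdot 17 \cdot 0 = 34 \cdot 0 = 0$)
$F{\left(a{\left(1,7 \right)},-25 \right)} \left(O + M\right) = - (2 \sqrt{91} + 0) = - 2 \sqrt{91}$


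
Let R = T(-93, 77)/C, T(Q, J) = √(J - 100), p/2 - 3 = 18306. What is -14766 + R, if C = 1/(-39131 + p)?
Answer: -14766 - 2513*I*√23 ≈ -14766.0 - 12052.0*I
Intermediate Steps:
p = 36618 (p = 6 + 2*18306 = 6 + 36612 = 36618)
T(Q, J) = √(-100 + J)
C = -1/2513 (C = 1/(-39131 + 36618) = 1/(-2513) = -1/2513 ≈ -0.00039793)
R = -2513*I*√23 (R = √(-100 + 77)/(-1/2513) = √(-23)*(-2513) = (I*√23)*(-2513) = -2513*I*√23 ≈ -12052.0*I)
-14766 + R = -14766 - 2513*I*√23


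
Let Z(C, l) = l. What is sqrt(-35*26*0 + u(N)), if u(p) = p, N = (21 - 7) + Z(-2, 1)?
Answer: sqrt(15) ≈ 3.8730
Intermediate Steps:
N = 15 (N = (21 - 7) + 1 = 14 + 1 = 15)
sqrt(-35*26*0 + u(N)) = sqrt(-35*26*0 + 15) = sqrt(-910*0 + 15) = sqrt(0 + 15) = sqrt(15)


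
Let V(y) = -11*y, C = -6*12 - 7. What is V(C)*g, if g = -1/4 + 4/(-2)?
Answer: -7821/4 ≈ -1955.3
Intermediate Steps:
C = -79 (C = -72 - 7 = -79)
g = -9/4 (g = -1*1/4 + 4*(-1/2) = -1/4 - 2 = -9/4 ≈ -2.2500)
V(C)*g = -11*(-79)*(-9/4) = 869*(-9/4) = -7821/4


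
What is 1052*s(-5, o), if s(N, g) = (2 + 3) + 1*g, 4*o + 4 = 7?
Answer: 6049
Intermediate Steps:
o = ¾ (o = -1 + (¼)*7 = -1 + 7/4 = ¾ ≈ 0.75000)
s(N, g) = 5 + g
1052*s(-5, o) = 1052*(5 + ¾) = 1052*(23/4) = 6049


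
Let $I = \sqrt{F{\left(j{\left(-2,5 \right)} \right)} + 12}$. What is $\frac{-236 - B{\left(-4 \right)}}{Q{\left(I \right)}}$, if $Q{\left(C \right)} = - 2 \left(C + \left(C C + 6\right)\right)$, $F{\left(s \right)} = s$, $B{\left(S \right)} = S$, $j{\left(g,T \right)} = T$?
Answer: $\frac{667}{128} - \frac{29 \sqrt{17}}{128} \approx 4.2768$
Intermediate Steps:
$I = \sqrt{17}$ ($I = \sqrt{5 + 12} = \sqrt{17} \approx 4.1231$)
$Q{\left(C \right)} = -12 - 2 C - 2 C^{2}$ ($Q{\left(C \right)} = - 2 \left(C + \left(C^{2} + 6\right)\right) = - 2 \left(C + \left(6 + C^{2}\right)\right) = - 2 \left(6 + C + C^{2}\right) = -12 - 2 C - 2 C^{2}$)
$\frac{-236 - B{\left(-4 \right)}}{Q{\left(I \right)}} = \frac{-236 - -4}{-12 - 2 \sqrt{17} - 2 \left(\sqrt{17}\right)^{2}} = \frac{-236 + 4}{-12 - 2 \sqrt{17} - 34} = - \frac{232}{-12 - 2 \sqrt{17} - 34} = - \frac{232}{-46 - 2 \sqrt{17}}$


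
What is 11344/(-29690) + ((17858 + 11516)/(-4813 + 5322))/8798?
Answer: -12482095637/33239305895 ≈ -0.37552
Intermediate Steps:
11344/(-29690) + ((17858 + 11516)/(-4813 + 5322))/8798 = 11344*(-1/29690) + (29374/509)*(1/8798) = -5672/14845 + (29374*(1/509))*(1/8798) = -5672/14845 + (29374/509)*(1/8798) = -5672/14845 + 14687/2239091 = -12482095637/33239305895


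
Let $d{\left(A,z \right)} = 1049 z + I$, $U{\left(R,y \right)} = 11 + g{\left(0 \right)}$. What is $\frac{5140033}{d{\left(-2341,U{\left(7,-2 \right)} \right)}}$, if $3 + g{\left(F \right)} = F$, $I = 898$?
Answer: $\frac{5140033}{9290} \approx 553.29$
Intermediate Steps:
$g{\left(F \right)} = -3 + F$
$U{\left(R,y \right)} = 8$ ($U{\left(R,y \right)} = 11 + \left(-3 + 0\right) = 11 - 3 = 8$)
$d{\left(A,z \right)} = 898 + 1049 z$ ($d{\left(A,z \right)} = 1049 z + 898 = 898 + 1049 z$)
$\frac{5140033}{d{\left(-2341,U{\left(7,-2 \right)} \right)}} = \frac{5140033}{898 + 1049 \cdot 8} = \frac{5140033}{898 + 8392} = \frac{5140033}{9290}$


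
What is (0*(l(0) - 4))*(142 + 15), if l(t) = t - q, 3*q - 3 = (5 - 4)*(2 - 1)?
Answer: 0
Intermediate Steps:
q = 4/3 (q = 1 + ((5 - 4)*(2 - 1))/3 = 1 + (1*1)/3 = 1 + (1/3)*1 = 1 + 1/3 = 4/3 ≈ 1.3333)
l(t) = -4/3 + t (l(t) = t - 1*4/3 = t - 4/3 = -4/3 + t)
(0*(l(0) - 4))*(142 + 15) = (0*((-4/3 + 0) - 4))*(142 + 15) = (0*(-4/3 - 4))*157 = (0*(-16/3))*157 = 0*157 = 0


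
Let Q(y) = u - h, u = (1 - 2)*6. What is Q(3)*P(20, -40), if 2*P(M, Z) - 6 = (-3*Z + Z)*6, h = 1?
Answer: -1701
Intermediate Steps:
u = -6 (u = -1*6 = -6)
Q(y) = -7 (Q(y) = -6 - 1*1 = -6 - 1 = -7)
P(M, Z) = 3 - 6*Z (P(M, Z) = 3 + ((-3*Z + Z)*6)/2 = 3 + (-2*Z*6)/2 = 3 + (-12*Z)/2 = 3 - 6*Z)
Q(3)*P(20, -40) = -7*(3 - 6*(-40)) = -7*(3 + 240) = -7*243 = -1701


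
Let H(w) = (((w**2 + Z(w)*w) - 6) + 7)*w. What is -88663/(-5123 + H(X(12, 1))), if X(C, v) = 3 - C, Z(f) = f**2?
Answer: -88663/700 ≈ -126.66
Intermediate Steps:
H(w) = w*(1 + w**2 + w**3) (H(w) = (((w**2 + w**2*w) - 6) + 7)*w = (((w**2 + w**3) - 6) + 7)*w = ((-6 + w**2 + w**3) + 7)*w = (1 + w**2 + w**3)*w = w*(1 + w**2 + w**3))
-88663/(-5123 + H(X(12, 1))) = -88663/(-5123 + ((3 - 1*12) + (3 - 1*12)**3 + (3 - 1*12)**4)) = -88663/(-5123 + ((3 - 12) + (3 - 12)**3 + (3 - 12)**4)) = -88663/(-5123 + (-9 + (-9)**3 + (-9)**4)) = -88663/(-5123 + (-9 - 729 + 6561)) = -88663/(-5123 + 5823) = -88663/700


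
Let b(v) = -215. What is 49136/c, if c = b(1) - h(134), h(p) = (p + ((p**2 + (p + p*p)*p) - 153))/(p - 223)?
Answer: 2186552/1211431 ≈ 1.8049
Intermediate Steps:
h(p) = (-153 + p + p**2 + p*(p + p**2))/(-223 + p) (h(p) = (p + ((p**2 + (p + p**2)*p) - 153))/(-223 + p) = (p + ((p**2 + p*(p + p**2)) - 153))/(-223 + p) = (p + (-153 + p**2 + p*(p + p**2)))/(-223 + p) = (-153 + p + p**2 + p*(p + p**2))/(-223 + p))
c = 2422862/89 (c = -215 - (-153 + 134 + 134**3 + 2*134**2)/(-223 + 134) = -215 - (-153 + 134 + 2406104 + 2*17956)/(-89) = -215 - (-1)*(-153 + 134 + 2406104 + 35912)/89 = -215 - (-1)*2441997/89 = -215 - 1*(-2441997/89) = -215 + 2441997/89 = 2422862/89 ≈ 27223.)
49136/c = 49136/(2422862/89) = 49136*(89/2422862) = 2186552/1211431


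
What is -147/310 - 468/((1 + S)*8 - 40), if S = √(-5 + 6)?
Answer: 2949/155 ≈ 19.026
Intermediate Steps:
S = 1 (S = √1 = 1)
-147/310 - 468/((1 + S)*8 - 40) = -147/310 - 468/((1 + 1)*8 - 40) = -147*1/310 - 468/(2*8 - 40) = -147/310 - 468/(16 - 40) = -147/310 - 468/(-24) = -147/310 - 468*(-1/24) = -147/310 + 39/2 = 2949/155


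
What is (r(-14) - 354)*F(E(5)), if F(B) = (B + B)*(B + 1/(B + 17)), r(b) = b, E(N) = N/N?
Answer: -6992/9 ≈ -776.89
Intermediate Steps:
E(N) = 1
F(B) = 2*B*(B + 1/(17 + B)) (F(B) = (2*B)*(B + 1/(17 + B)) = 2*B*(B + 1/(17 + B)))
(r(-14) - 354)*F(E(5)) = (-14 - 354)*(2*1*(1 + 1² + 17*1)/(17 + 1)) = -736*(1 + 1 + 17)/18 = -736*19/18 = -368*19/9 = -6992/9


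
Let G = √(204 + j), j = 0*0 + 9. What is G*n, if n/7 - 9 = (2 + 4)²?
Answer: 315*√213 ≈ 4597.3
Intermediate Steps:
j = 9 (j = 0 + 9 = 9)
n = 315 (n = 63 + 7*(2 + 4)² = 63 + 7*6² = 63 + 7*36 = 63 + 252 = 315)
G = √213 (G = √(204 + 9) = √213 ≈ 14.595)
G*n = √213*315 = 315*√213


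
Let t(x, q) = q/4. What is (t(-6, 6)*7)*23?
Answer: 483/2 ≈ 241.50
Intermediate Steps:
t(x, q) = q/4 (t(x, q) = q*(¼) = q/4)
(t(-6, 6)*7)*23 = (((¼)*6)*7)*23 = ((3/2)*7)*23 = (21/2)*23 = 483/2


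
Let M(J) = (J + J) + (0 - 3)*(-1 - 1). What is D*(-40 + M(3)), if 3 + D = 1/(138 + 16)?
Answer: 922/11 ≈ 83.818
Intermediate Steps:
D = -461/154 (D = -3 + 1/(138 + 16) = -3 + 1/154 = -461/154 ≈ -2.9935)
M(J) = 6 + 2*J (M(J) = 2*J - 3*(-2) = 2*J + 6 = 6 + 2*J)
D*(-40 + M(3)) = -461*(-40 + (6 + 2*3))/154 = -461*(-40 + (6 + 6))/154 = -461*(-40 + 12)/154 = -461/154*(-28) = 922/11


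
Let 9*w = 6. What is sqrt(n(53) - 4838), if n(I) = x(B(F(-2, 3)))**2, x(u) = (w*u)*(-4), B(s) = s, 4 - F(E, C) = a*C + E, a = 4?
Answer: I*sqrt(4582) ≈ 67.69*I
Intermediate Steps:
w = 2/3 (w = (1/9)*6 = 2/3 ≈ 0.66667)
F(E, C) = 4 - E - 4*C (F(E, C) = 4 - (4*C + E) = 4 - (E + 4*C) = 4 + (-E - 4*C) = 4 - E - 4*C)
x(u) = -8*u/3 (x(u) = (2*u/3)*(-4) = -8*u/3)
n(I) = 256 (n(I) = (-8*(4 - 1*(-2) - 4*3)/3)**2 = (-8*(4 + 2 - 12)/3)**2 = (-8/3*(-6))**2 = 16**2 = 256)
sqrt(n(53) - 4838) = sqrt(256 - 4838) = sqrt(-4582) = I*sqrt(4582)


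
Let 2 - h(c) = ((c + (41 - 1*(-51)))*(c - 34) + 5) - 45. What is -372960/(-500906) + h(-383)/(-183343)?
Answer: 249308895/177292681 ≈ 1.4062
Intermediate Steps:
h(c) = 42 - (-34 + c)*(92 + c) (h(c) = 2 - (((c + (41 - 1*(-51)))*(c - 34) + 5) - 45) = 2 - (((c + (41 + 51))*(-34 + c) + 5) - 45) = 2 - (((c + 92)*(-34 + c) + 5) - 45) = 2 - (((92 + c)*(-34 + c) + 5) - 45) = 2 - (((-34 + c)*(92 + c) + 5) - 45) = 2 - ((5 + (-34 + c)*(92 + c)) - 45) = 2 - (-40 + (-34 + c)*(92 + c)) = 2 + (40 - (-34 + c)*(92 + c)) = 42 - (-34 + c)*(92 + c))
-372960/(-500906) + h(-383)/(-183343) = -372960/(-500906) + (3170 - 1*(-383)² - 58*(-383))/(-183343) = -372960*(-1/500906) + (3170 - 1*146689 + 22214)*(-1/183343) = 720/967 + (3170 - 146689 + 22214)*(-1/183343) = 720/967 - 121305*(-1/183343) = 720/967 + 121305/183343 = 249308895/177292681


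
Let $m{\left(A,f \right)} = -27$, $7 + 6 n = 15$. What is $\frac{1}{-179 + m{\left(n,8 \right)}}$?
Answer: $- \frac{1}{206} \approx -0.0048544$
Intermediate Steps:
$n = \frac{4}{3}$ ($n = - \frac{7}{6} + \frac{1}{6} \cdot 15 = - \frac{7}{6} + \frac{5}{2} = \frac{4}{3} \approx 1.3333$)
$\frac{1}{-179 + m{\left(n,8 \right)}} = \frac{1}{-179 - 27} = \frac{1}{-206} = - \frac{1}{206}$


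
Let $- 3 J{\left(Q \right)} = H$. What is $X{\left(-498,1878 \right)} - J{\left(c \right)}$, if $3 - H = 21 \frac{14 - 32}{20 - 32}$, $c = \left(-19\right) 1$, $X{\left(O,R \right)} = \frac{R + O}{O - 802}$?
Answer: $- \frac{1373}{130} \approx -10.562$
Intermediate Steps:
$X{\left(O,R \right)} = \frac{O + R}{-802 + O}$
$c = -19$
$H = - \frac{57}{2}$ ($H = 3 - 21 \frac{14 - 32}{20 - 32} = 3 - 21 \left(- \frac{18}{-12}\right) = 3 - 21 \left(\left(-18\right) \left(- \frac{1}{12}\right)\right) = 3 - 21 \cdot \frac{3}{2} = 3 - \frac{63}{2} = - \frac{57}{2} \approx -28.5$)
$J{\left(Q \right)} = \frac{19}{2}$ ($J{\left(Q \right)} = \left(- \frac{1}{3}\right) \left(- \frac{57}{2}\right) = \frac{19}{2}$)
$X{\left(-498,1878 \right)} - J{\left(c \right)} = \frac{-498 + 1878}{-802 - 498} - \frac{19}{2} = \frac{1}{-1300} \cdot 1380 - \frac{19}{2} = \left(- \frac{1}{1300}\right) 1380 - \frac{19}{2} = - \frac{69}{65} - \frac{19}{2} = - \frac{1373}{130}$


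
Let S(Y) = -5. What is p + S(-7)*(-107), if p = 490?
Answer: 1025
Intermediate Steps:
p + S(-7)*(-107) = 490 - 5*(-107) = 490 + 535 = 1025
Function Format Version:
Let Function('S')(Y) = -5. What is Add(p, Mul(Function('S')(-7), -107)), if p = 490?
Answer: 1025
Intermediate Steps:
Add(p, Mul(Function('S')(-7), -107)) = Add(490, Mul(-5, -107)) = Add(490, 535) = 1025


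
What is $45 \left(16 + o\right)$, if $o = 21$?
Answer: $1665$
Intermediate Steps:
$45 \left(16 + o\right) = 45 \left(16 + 21\right) = 45 \cdot 37 = 1665$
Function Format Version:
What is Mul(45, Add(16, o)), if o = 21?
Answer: 1665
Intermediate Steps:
Mul(45, Add(16, o)) = Mul(45, Add(16, 21)) = Mul(45, 37) = 1665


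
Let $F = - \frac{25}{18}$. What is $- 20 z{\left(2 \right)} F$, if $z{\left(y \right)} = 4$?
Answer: $\frac{1000}{9} \approx 111.11$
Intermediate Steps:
$F = - \frac{25}{18}$ ($F = \left(-25\right) \frac{1}{18} = - \frac{25}{18} \approx -1.3889$)
$- 20 z{\left(2 \right)} F = \left(-20\right) 4 \left(- \frac{25}{18}\right) = \left(-80\right) \left(- \frac{25}{18}\right) = \frac{1000}{9}$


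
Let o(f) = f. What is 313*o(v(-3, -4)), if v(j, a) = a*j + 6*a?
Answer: -3756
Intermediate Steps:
v(j, a) = 6*a + a*j
313*o(v(-3, -4)) = 313*(-4*(6 - 3)) = 313*(-4*3) = 313*(-12) = -3756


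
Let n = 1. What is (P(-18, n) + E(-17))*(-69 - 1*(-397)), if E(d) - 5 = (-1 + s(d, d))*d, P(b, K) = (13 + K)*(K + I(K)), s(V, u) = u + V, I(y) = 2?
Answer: 210576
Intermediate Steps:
s(V, u) = V + u
P(b, K) = (2 + K)*(13 + K) (P(b, K) = (13 + K)*(K + 2) = (13 + K)*(2 + K) = (2 + K)*(13 + K))
E(d) = 5 + d*(-1 + 2*d) (E(d) = 5 + (-1 + (d + d))*d = 5 + (-1 + 2*d)*d = 5 + d*(-1 + 2*d))
(P(-18, n) + E(-17))*(-69 - 1*(-397)) = ((26 + 1² + 15*1) + (5 - 1*(-17) + 2*(-17)²))*(-69 - 1*(-397)) = ((26 + 1 + 15) + (5 + 17 + 2*289))*(-69 + 397) = (42 + (5 + 17 + 578))*328 = (42 + 600)*328 = 642*328 = 210576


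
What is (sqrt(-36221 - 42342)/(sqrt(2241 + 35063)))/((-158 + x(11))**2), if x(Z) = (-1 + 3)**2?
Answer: I*sqrt(732678538)/442350832 ≈ 6.1191e-5*I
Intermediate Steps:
x(Z) = 4 (x(Z) = 2**2 = 4)
(sqrt(-36221 - 42342)/(sqrt(2241 + 35063)))/((-158 + x(11))**2) = (sqrt(-36221 - 42342)/(sqrt(2241 + 35063)))/((-158 + 4)**2) = (sqrt(-78563)/(sqrt(37304)))/((-154)**2) = ((I*sqrt(78563))/((2*sqrt(9326))))/23716 = ((I*sqrt(78563))*(sqrt(9326)/18652))*(1/23716) = (I*sqrt(732678538)/18652)*(1/23716) = I*sqrt(732678538)/442350832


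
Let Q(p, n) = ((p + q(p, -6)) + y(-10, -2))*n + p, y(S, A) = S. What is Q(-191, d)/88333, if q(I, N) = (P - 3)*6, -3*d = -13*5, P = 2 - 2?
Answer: -4936/88333 ≈ -0.055879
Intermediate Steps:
P = 0
d = 65/3 (d = -(-13)*5/3 = -⅓*(-65) = 65/3 ≈ 21.667)
q(I, N) = -18 (q(I, N) = (0 - 3)*6 = -3*6 = -18)
Q(p, n) = p + n*(-28 + p) (Q(p, n) = ((p - 18) - 10)*n + p = ((-18 + p) - 10)*n + p = (-28 + p)*n + p = n*(-28 + p) + p = p + n*(-28 + p))
Q(-191, d)/88333 = (-191 - 28*65/3 + (65/3)*(-191))/88333 = (-191 - 1820/3 - 12415/3)*(1/88333) = -4936*1/88333 = -4936/88333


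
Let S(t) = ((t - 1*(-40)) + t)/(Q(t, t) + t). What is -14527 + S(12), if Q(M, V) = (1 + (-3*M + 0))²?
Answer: -17969835/1237 ≈ -14527.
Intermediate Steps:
Q(M, V) = (1 - 3*M)²
S(t) = (40 + 2*t)/(t + (-1 + 3*t)²) (S(t) = ((t - 1*(-40)) + t)/((-1 + 3*t)² + t) = ((t + 40) + t)/(t + (-1 + 3*t)²) = ((40 + t) + t)/(t + (-1 + 3*t)²) = (40 + 2*t)/(t + (-1 + 3*t)²))
-14527 + S(12) = -14527 + 2*(20 + 12)/(12 + (-1 + 3*12)²) = -14527 + 2*32/(12 + (-1 + 36)²) = -14527 + 2*32/(12 + 35²) = -14527 + 2*32/(12 + 1225) = -14527 + 2*32/1237 = -14527 + 2*(1/1237)*32 = -14527 + 64/1237 = -17969835/1237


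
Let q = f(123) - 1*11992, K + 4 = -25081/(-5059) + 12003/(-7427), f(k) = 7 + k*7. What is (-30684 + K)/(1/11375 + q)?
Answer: 1873495964232750/679191817896901 ≈ 2.7584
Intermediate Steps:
f(k) = 7 + 7*k
K = -24739362/37573193 (K = -4 + (-25081/(-5059) + 12003/(-7427)) = -4 + (-25081*(-1/5059) + 12003*(-1/7427)) = -4 + (25081/5059 - 12003/7427) = -4 + 125553410/37573193 = -24739362/37573193 ≈ -0.65843)
q = -11124 (q = (7 + 7*123) - 1*11992 = (7 + 861) - 11992 = 868 - 11992 = -11124)
(-30684 + K)/(1/11375 + q) = (-30684 - 24739362/37573193)/(1/11375 - 11124) = -1152920593374/(37573193*(1/11375 - 11124)) = -1152920593374/(37573193*(-126535499/11375)) = -1152920593374/37573193*(-11375/126535499) = 1873495964232750/679191817896901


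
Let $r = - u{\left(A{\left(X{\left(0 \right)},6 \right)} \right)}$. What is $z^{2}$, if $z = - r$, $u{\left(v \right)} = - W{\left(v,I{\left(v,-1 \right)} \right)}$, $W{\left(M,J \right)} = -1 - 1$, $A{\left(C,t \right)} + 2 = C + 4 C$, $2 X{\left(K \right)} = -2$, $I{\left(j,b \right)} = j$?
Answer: $4$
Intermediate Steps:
$X{\left(K \right)} = -1$ ($X{\left(K \right)} = \frac{1}{2} \left(-2\right) = -1$)
$A{\left(C,t \right)} = -2 + 5 C$ ($A{\left(C,t \right)} = -2 + \left(C + 4 C\right) = -2 + 5 C$)
$W{\left(M,J \right)} = -2$ ($W{\left(M,J \right)} = -1 - 1 = -2$)
$u{\left(v \right)} = 2$ ($u{\left(v \right)} = \left(-1\right) \left(-2\right) = 2$)
$r = -2$ ($r = \left(-1\right) 2 = -2$)
$z = 2$ ($z = \left(-1\right) \left(-2\right) = 2$)
$z^{2} = 2^{2} = 4$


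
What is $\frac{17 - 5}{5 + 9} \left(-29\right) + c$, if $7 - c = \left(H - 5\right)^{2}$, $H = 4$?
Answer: $- \frac{132}{7} \approx -18.857$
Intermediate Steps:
$c = 6$ ($c = 7 - \left(4 - 5\right)^{2} = 7 - \left(-1\right)^{2} = 7 - 1 = 6$)
$\frac{17 - 5}{5 + 9} \left(-29\right) + c = \frac{17 - 5}{5 + 9} \left(-29\right) + 6 = \frac{12}{14} \left(-29\right) + 6 = 12 \cdot \frac{1}{14} \left(-29\right) + 6 = \frac{6}{7} \left(-29\right) + 6 = - \frac{174}{7} + 6 = - \frac{132}{7}$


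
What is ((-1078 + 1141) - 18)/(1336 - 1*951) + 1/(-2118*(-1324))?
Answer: 25238165/215925864 ≈ 0.11688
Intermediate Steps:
((-1078 + 1141) - 18)/(1336 - 1*951) + 1/(-2118*(-1324)) = (63 - 18)/(1336 - 951) - 1/2118*(-1/1324) = 45/385 + 1/2804232 = 45*(1/385) + 1/2804232 = 9/77 + 1/2804232 = 25238165/215925864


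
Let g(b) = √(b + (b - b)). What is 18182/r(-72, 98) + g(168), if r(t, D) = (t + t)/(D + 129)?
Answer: -2063657/72 + 2*√42 ≈ -28649.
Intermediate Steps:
r(t, D) = 2*t/(129 + D) (r(t, D) = (2*t)/(129 + D) = 2*t/(129 + D))
g(b) = √b (g(b) = √(b + 0) = √b)
18182/r(-72, 98) + g(168) = 18182/((2*(-72)/(129 + 98))) + √168 = 18182/((2*(-72)/227)) + 2*√42 = 18182/((2*(-72)*(1/227))) + 2*√42 = 18182/(-144/227) + 2*√42 = 18182*(-227/144) + 2*√42 = -2063657/72 + 2*√42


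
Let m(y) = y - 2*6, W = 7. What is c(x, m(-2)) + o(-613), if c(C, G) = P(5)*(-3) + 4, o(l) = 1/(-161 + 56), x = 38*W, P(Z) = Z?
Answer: -1156/105 ≈ -11.010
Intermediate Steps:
x = 266 (x = 38*7 = 266)
o(l) = -1/105 (o(l) = 1/(-105) = -1/105)
m(y) = -12 + y (m(y) = y - 12 = -12 + y)
c(C, G) = -11 (c(C, G) = 5*(-3) + 4 = -15 + 4 = -11)
c(x, m(-2)) + o(-613) = -11 - 1/105 = -1156/105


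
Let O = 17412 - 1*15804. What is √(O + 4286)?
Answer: √5894 ≈ 76.772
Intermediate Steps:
O = 1608 (O = 17412 - 15804 = 1608)
√(O + 4286) = √(1608 + 4286) = √5894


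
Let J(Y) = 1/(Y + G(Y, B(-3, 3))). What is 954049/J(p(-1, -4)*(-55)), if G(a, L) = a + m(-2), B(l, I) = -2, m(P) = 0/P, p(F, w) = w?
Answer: 419781560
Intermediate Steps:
m(P) = 0
G(a, L) = a (G(a, L) = a + 0 = a)
J(Y) = 1/(2*Y) (J(Y) = 1/(Y + Y) = 1/(2*Y))
954049/J(p(-1, -4)*(-55)) = 954049/((1/(2*((-4*(-55)))))) = 954049/(((½)/220)) = 954049/(((½)*(1/220))) = 954049/(1/440) = 954049*440 = 419781560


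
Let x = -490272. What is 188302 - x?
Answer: 678574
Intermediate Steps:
188302 - x = 188302 - 1*(-490272) = 188302 + 490272 = 678574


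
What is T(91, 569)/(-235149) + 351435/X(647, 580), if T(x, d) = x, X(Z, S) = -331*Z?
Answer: -82659077102/50358804393 ≈ -1.6414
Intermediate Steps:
T(91, 569)/(-235149) + 351435/X(647, 580) = 91/(-235149) + 351435/((-331*647)) = 91*(-1/235149) + 351435/(-214157) = -91/235149 + 351435*(-1/214157) = -91/235149 - 351435/214157 = -82659077102/50358804393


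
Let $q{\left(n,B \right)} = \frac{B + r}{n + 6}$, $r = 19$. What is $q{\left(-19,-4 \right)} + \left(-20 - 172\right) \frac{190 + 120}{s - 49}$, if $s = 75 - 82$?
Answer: $\frac{96615}{91} \approx 1061.7$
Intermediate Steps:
$s = -7$ ($s = 75 - 82 = -7$)
$q{\left(n,B \right)} = \frac{19 + B}{6 + n}$ ($q{\left(n,B \right)} = \frac{B + 19}{n + 6} = \frac{19 + B}{6 + n}$)
$q{\left(-19,-4 \right)} + \left(-20 - 172\right) \frac{190 + 120}{s - 49} = \frac{19 - 4}{6 - 19} + \left(-20 - 172\right) \frac{190 + 120}{-7 - 49} = \frac{1}{-13} \cdot 15 + \left(-20 - 172\right) \frac{310}{-56} = \left(- \frac{1}{13}\right) 15 - 192 \cdot 310 \left(- \frac{1}{56}\right) = - \frac{15}{13} - - \frac{7440}{7} = - \frac{15}{13} + \frac{7440}{7} = \frac{96615}{91}$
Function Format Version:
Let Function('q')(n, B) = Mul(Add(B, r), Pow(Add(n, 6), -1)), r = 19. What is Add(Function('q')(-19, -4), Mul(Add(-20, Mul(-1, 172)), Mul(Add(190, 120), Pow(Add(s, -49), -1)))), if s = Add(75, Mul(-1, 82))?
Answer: Rational(96615, 91) ≈ 1061.7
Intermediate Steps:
s = -7 (s = Add(75, -82) = -7)
Function('q')(n, B) = Mul(Pow(Add(6, n), -1), Add(19, B)) (Function('q')(n, B) = Mul(Add(B, 19), Pow(Add(n, 6), -1)) = Mul(Add(19, B), Pow(Add(6, n), -1)) = Mul(Pow(Add(6, n), -1), Add(19, B)))
Add(Function('q')(-19, -4), Mul(Add(-20, Mul(-1, 172)), Mul(Add(190, 120), Pow(Add(s, -49), -1)))) = Add(Mul(Pow(Add(6, -19), -1), Add(19, -4)), Mul(Add(-20, Mul(-1, 172)), Mul(Add(190, 120), Pow(Add(-7, -49), -1)))) = Add(Mul(Pow(-13, -1), 15), Mul(Add(-20, -172), Mul(310, Pow(-56, -1)))) = Add(Mul(Rational(-1, 13), 15), Mul(-192, Mul(310, Rational(-1, 56)))) = Add(Rational(-15, 13), Mul(-192, Rational(-155, 28))) = Add(Rational(-15, 13), Rational(7440, 7)) = Rational(96615, 91)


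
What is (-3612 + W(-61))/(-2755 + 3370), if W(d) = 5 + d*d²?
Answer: -230588/615 ≈ -374.94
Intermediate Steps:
W(d) = 5 + d³
(-3612 + W(-61))/(-2755 + 3370) = (-3612 + (5 + (-61)³))/(-2755 + 3370) = (-3612 + (5 - 226981))/615 = (-3612 - 226976)*(1/615) = -230588*1/615 = -230588/615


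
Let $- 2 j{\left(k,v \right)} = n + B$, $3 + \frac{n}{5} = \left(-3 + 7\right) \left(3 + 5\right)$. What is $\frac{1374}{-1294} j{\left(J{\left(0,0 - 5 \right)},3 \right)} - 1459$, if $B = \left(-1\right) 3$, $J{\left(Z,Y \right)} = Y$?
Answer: $- \frac{895196}{647} \approx -1383.6$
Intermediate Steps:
$n = 145$ ($n = -15 + 5 \left(-3 + 7\right) \left(3 + 5\right) = -15 + 5 \cdot 4 \cdot 8 = -15 + 5 \cdot 32 = -15 + 160 = 145$)
$B = -3$
$j{\left(k,v \right)} = -71$ ($j{\left(k,v \right)} = - \frac{145 - 3}{2} = \left(- \frac{1}{2}\right) 142 = -71$)
$\frac{1374}{-1294} j{\left(J{\left(0,0 - 5 \right)},3 \right)} - 1459 = \frac{1374}{-1294} \left(-71\right) - 1459 = 1374 \left(- \frac{1}{1294}\right) \left(-71\right) - 1459 = \left(- \frac{687}{647}\right) \left(-71\right) - 1459 = \frac{48777}{647} - 1459 = - \frac{895196}{647}$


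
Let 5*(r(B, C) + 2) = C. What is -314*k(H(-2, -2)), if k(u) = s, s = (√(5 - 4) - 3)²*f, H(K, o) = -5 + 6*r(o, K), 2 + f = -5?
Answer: 8792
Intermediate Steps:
r(B, C) = -2 + C/5
f = -7 (f = -2 - 5 = -7)
H(K, o) = -17 + 6*K/5 (H(K, o) = -5 + 6*(-2 + K/5) = -5 + (-12 + 6*K/5) = -17 + 6*K/5)
s = -28 (s = (√(5 - 4) - 3)²*(-7) = (√1 - 3)²*(-7) = (1 - 3)²*(-7) = (-2)²*(-7) = 4*(-7) = -28)
k(u) = -28
-314*k(H(-2, -2)) = -314*(-28) = 8792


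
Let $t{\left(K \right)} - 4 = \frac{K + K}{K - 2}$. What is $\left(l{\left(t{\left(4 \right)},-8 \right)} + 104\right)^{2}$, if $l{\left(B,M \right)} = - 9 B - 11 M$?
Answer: $14400$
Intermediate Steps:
$t{\left(K \right)} = 4 + \frac{2 K}{-2 + K}$ ($t{\left(K \right)} = 4 + \frac{K + K}{K - 2} = 4 + \frac{2 K}{-2 + K}$)
$l{\left(B,M \right)} = - 11 M - 9 B$
$\left(l{\left(t{\left(4 \right)},-8 \right)} + 104\right)^{2} = \left(\left(\left(-11\right) \left(-8\right) - 9 \frac{2 \left(-4 + 3 \cdot 4\right)}{-2 + 4}\right) + 104\right)^{2} = \left(\left(88 - 9 \frac{2 \left(-4 + 12\right)}{2}\right) + 104\right)^{2} = \left(\left(88 - 9 \cdot 2 \cdot \frac{1}{2} \cdot 8\right) + 104\right)^{2} = \left(\left(88 - 72\right) + 104\right)^{2} = \left(16 + 104\right)^{2} = 120^{2} = 14400$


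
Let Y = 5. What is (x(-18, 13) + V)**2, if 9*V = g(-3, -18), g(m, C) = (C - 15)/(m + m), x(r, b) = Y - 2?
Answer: 4225/324 ≈ 13.040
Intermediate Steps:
x(r, b) = 3 (x(r, b) = 5 - 2 = 3)
g(m, C) = (-15 + C)/(2*m) (g(m, C) = (-15 + C)/((2*m)) = (-15 + C)*(1/(2*m)) = (-15 + C)/(2*m))
V = 11/18 (V = ((1/2)*(-15 - 18)/(-3))/9 = ((1/2)*(-1/3)*(-33))/9 = (1/9)*(11/2) = 11/18 ≈ 0.61111)
(x(-18, 13) + V)**2 = (3 + 11/18)**2 = (65/18)**2 = 4225/324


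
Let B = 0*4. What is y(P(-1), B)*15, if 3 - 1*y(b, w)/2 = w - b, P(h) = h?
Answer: 60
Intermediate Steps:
B = 0
y(b, w) = 6 - 2*w + 2*b (y(b, w) = 6 - 2*(w - b) = 6 + (-2*w + 2*b) = 6 - 2*w + 2*b)
y(P(-1), B)*15 = (6 - 2*0 + 2*(-1))*15 = (6 + 0 - 2)*15 = 4*15 = 60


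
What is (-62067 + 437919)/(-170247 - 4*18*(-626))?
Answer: -125284/41725 ≈ -3.0026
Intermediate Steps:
(-62067 + 437919)/(-170247 - 4*18*(-626)) = 375852/(-170247 - 72*(-626)) = 375852/(-170247 + 45072) = 375852/(-125175) = 375852*(-1/125175) = -125284/41725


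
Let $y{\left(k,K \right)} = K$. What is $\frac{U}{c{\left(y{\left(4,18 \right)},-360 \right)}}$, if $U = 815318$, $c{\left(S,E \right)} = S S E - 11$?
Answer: $- \frac{815318}{116651} \approx -6.9894$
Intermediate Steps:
$c{\left(S,E \right)} = -11 + E S^{2}$ ($c{\left(S,E \right)} = S^{2} E - 11 = E S^{2} - 11 = -11 + E S^{2}$)
$\frac{U}{c{\left(y{\left(4,18 \right)},-360 \right)}} = \frac{815318}{-11 - 360 \cdot 18^{2}} = \frac{815318}{-11 - 116640} = \frac{815318}{-116651} = 815318 \left(- \frac{1}{116651}\right) = - \frac{815318}{116651}$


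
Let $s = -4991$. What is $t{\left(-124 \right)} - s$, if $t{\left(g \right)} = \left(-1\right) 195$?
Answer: $4796$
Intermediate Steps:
$t{\left(g \right)} = -195$
$t{\left(-124 \right)} - s = -195 - -4991 = -195 + 4991 = 4796$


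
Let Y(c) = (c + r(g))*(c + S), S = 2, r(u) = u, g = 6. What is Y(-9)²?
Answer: 441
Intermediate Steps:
Y(c) = (2 + c)*(6 + c) (Y(c) = (c + 6)*(c + 2) = (6 + c)*(2 + c) = (2 + c)*(6 + c))
Y(-9)² = (12 + (-9)² + 8*(-9))² = (12 + 81 - 72)² = 21² = 441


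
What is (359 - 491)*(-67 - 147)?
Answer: 28248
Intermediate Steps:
(359 - 491)*(-67 - 147) = -132*(-214) = 28248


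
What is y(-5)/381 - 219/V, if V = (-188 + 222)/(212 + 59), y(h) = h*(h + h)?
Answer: -22610269/12954 ≈ -1745.4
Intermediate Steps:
y(h) = 2*h² (y(h) = h*(2*h) = 2*h²)
V = 34/271 ≈ 0.12546
y(-5)/381 - 219/V = (2*(-5)²)/381 - 219/34/271 = (2*25)*(1/381) - 219*271/34 = 50*(1/381) - 59349/34 = 50/381 - 59349/34 = -22610269/12954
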